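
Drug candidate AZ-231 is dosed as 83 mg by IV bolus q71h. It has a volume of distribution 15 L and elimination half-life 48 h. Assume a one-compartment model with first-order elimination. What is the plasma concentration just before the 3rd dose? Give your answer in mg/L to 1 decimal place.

f = (1/2)^(τ/t½) = (1/2)^(71/48) ≈ 0.3587.
C₀ = D/Vd = 83/15 ≈ 5.533 mg/L.
Before the 3rd dose, 2 doses have been given. Superposition: Cmin = C₀·(f + f²).
≈ 5.533 × (0.3587 + 0.1287) ≈ 5.533 × 0.4874 ≈ 2.697 mg/L.

2.7 mg/L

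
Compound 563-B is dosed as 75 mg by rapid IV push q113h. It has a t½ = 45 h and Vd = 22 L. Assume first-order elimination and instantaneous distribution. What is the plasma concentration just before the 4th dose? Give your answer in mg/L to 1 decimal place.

f = (1/2)^(τ/t½) = (1/2)^(113/45) ≈ 0.1754.
C₀ = D/Vd = 75/22 ≈ 3.409 mg/L.
Before the 4th dose, 3 doses have been given. Superposition: Cmin = C₀·(f + f² + … + f^3).
≈ 3.409 × (0.1754 + 0.0308 + 0.0054) ≈ 3.409 × 0.2116 ≈ 0.721 mg/L.

0.7 mg/L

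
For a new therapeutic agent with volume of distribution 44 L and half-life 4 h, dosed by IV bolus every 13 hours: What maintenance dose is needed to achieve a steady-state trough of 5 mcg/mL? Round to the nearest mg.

1873 mg

τ/t½ = 13/4 ≈ 3.25, so f = (1/2)^(13/4) ≈ 0.105112.
Cmin,ss = (D/Vd)·f/(1−f), so D = Cmin,ss·Vd·(1−f)/f.
D = 5 × 44 × (1−f)/f ≈ 5 × 44 × 8.51366 ≈ 1873.01 mg.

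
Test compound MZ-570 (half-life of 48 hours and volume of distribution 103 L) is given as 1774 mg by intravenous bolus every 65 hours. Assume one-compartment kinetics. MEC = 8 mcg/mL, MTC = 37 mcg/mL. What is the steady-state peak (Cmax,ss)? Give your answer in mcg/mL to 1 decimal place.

Over one 65-h interval, 65/48 ≈ 1.3542 half-lives elapse, leaving f ≈ 0.3912 of each dose.
Accumulation ratio R = 1/(1 − f) ≈ 1/0.6088 ≈ 1.6426.
Each bolus raises the concentration by D/Vd = 1774/103 ≈ 17.223 mcg/mL.
Steady-state peak Cmax,ss = C₀·R ≈ 17.223 × 1.6426 ≈ 28.290 mcg/mL.
Peak 28.3 mcg/mL vs MTC 37 mcg/mL: below toxic threshold.

28.3 mcg/mL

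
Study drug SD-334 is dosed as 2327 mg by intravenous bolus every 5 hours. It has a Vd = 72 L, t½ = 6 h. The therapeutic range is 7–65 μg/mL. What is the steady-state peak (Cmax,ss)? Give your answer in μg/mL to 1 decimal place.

73.7 μg/mL

Over one 5-h interval, 5/6 ≈ 0.83333 half-lives elapse, leaving f ≈ 0.5612 of each dose.
At steady state, accumulation factor R = 1/(1 − e^(−kτ)) ≈ 2.2789.
Single-dose peak C₀ = D/Vd = 2327/72 ≈ 32.319 μg/mL.
Steady-state peak Cmax,ss = C₀·R ≈ 32.319 × 2.2789 ≈ 73.652 μg/mL.
Peak 73.7 μg/mL vs MTC 65 μg/mL: exceeds toxic threshold.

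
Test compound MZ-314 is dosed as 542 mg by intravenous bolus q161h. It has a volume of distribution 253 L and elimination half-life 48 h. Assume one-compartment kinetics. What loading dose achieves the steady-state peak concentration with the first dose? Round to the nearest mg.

f = (1/2)^(161/48) ≈ 0.097790; accumulation ratio R = 1/(1−f) ≈ 1.10839.
Loading dose to hit Cmax,ss on first dose: D_load = D_maint·R ≈ 542 × 1.10839 ≈ 600.75 mg.

601 mg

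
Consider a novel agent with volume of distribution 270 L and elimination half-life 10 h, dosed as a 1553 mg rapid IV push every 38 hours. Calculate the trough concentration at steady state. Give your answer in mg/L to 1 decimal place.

0.4 mg/L

Over one 38-h interval, 38/10 ≈ 3.8 half-lives elapse, leaving f ≈ 0.0718 of each dose.
At steady state, accumulation factor R = 1/(1 − e^(−kτ)) ≈ 1.0774.
Single-dose peak C₀ = D/Vd = 1553/270 ≈ 5.752 mg/L.
Steady-state peak Cmax,ss = C₀·R ≈ 5.752 × 1.0774 ≈ 6.197 mg/L.
One interval later, Cmin,ss = Cmax,ss·e^(−kτ) ≈ 6.197 × 0.0718 ≈ 0.445 mg/L.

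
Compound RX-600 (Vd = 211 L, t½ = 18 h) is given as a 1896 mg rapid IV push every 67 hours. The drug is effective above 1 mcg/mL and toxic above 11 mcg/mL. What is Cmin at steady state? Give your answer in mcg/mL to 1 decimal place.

0.7 mcg/mL

k = ln2/t½ = ln2/18 ≈ 0.038508 h⁻¹; fraction remaining f = e^(−kτ) = e^(−0.038508×67) ≈ 0.0758.
Each bolus raises the concentration by D/Vd = 1896/211 ≈ 8.986 mcg/mL.
Steady-state trough Cmin,ss = C₀·f/(1−f) ≈ 8.986 × 0.0758/0.9242 ≈ 0.737 mcg/mL.
Trough 0.7 mcg/mL vs MEC 1 mcg/mL: subtherapeutic.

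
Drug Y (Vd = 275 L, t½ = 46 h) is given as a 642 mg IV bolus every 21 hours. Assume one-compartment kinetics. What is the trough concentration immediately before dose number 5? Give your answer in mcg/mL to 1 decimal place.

f = (1/2)^(τ/t½) = (1/2)^(21/46) ≈ 0.7287.
C₀ = D/Vd = 642/275 ≈ 2.335 mcg/mL.
Before the 5th dose, 4 doses have been given. Superposition: Cmin = C₀·(f + f² + … + f^4).
≈ 2.335 × (0.7287 + 0.5310 + 0.3869 + 0.2820) ≈ 2.335 × 1.9286 ≈ 4.503 mcg/mL.

4.5 mcg/mL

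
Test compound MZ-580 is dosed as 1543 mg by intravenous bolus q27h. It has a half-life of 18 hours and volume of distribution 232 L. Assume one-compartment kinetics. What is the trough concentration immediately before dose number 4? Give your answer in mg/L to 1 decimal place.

3.5 mg/L

f = (1/2)^(τ/t½) = (1/2)^(27/18) ≈ 0.3536.
C₀ = D/Vd = 1543/232 ≈ 6.651 mg/L.
Before the 4th dose, 3 doses have been given. Superposition: Cmin = C₀·(f + f² + … + f^3).
≈ 6.651 × (0.3536 + 0.1250 + 0.0442) ≈ 6.651 × 0.5228 ≈ 3.477 mg/L.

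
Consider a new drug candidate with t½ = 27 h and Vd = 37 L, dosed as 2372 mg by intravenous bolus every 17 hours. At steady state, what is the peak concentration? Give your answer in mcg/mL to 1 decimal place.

181.3 mcg/mL

Over one 17-h interval, 17/27 ≈ 0.62963 half-lives elapse, leaving f ≈ 0.6463 of each dose.
At steady state, accumulation factor R = 1/(1 − e^(−kτ)) ≈ 2.8273.
Single-dose peak C₀ = D/Vd = 2372/37 ≈ 64.108 mcg/mL.
Steady-state peak Cmax,ss = C₀·R ≈ 64.108 × 2.8273 ≈ 181.253 mcg/mL.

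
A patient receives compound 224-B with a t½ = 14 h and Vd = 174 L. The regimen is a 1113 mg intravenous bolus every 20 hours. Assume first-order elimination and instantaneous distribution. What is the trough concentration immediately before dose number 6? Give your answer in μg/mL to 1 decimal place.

3.8 μg/mL

f = (1/2)^(τ/t½) = (1/2)^(20/14) ≈ 0.3715.
C₀ = D/Vd = 1113/174 ≈ 6.397 μg/mL.
Before the 6th dose, 5 doses have been given. Superposition: Cmin = C₀·(f + f² + … + f^5).
≈ 6.397 × (0.3715 + 0.1380 + 0.0513 + 0.0190 + 0.0071) ≈ 6.397 × 0.5869 ≈ 3.754 μg/mL.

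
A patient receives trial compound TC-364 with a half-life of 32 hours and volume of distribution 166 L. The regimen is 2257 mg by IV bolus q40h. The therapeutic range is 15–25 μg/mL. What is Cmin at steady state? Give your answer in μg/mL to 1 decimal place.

τ/t½ = 40/32 ≈ 1.25, so fraction remaining f = (1/2)^(40/32) ≈ 0.4204.
At steady state, accumulation factor R = 1/(1 − e^(−kτ)) ≈ 1.7253.
Single-dose peak C₀ = D/Vd = 2257/166 ≈ 13.596 μg/mL.
Cmax,ss = C₀/(1 − f) ≈ 13.596/0.5796 ≈ 23.458 μg/mL.
One interval later, Cmin,ss = Cmax,ss·e^(−kτ) ≈ 23.458 × 0.4204 ≈ 9.862 μg/mL.
Trough 9.9 μg/mL vs MEC 15 μg/mL: subtherapeutic.

9.9 μg/mL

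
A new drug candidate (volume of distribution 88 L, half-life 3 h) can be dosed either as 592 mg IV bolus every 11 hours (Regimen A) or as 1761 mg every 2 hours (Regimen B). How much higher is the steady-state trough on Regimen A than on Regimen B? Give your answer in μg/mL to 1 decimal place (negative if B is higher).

Regimen A: f = (1/2)^(11/3) ≈ 0.0787; Cmin,ss = (592/88)·f/(1−f) ≈ 0.575 μg/mL.
Regimen B: f = (1/2)^(2/3) ≈ 0.6300; Cmin,ss = (1761/88)·f/(1−f) ≈ 34.073 μg/mL.
Difference ≈ 0.575 − 34.073 ≈ -33.498 μg/mL.

-33.5 μg/mL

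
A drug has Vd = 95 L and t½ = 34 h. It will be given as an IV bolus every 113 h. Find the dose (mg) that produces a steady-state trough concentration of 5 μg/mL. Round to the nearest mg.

τ/t½ = 113/34 ≈ 3.3235, so f = (1/2)^(113/34) ≈ 0.099889.
Cmin,ss = (D/Vd)·f/(1−f), so D = Cmin,ss·Vd·(1−f)/f.
D = 5 × 95 × (1−f)/f ≈ 5 × 95 × 9.01111 ≈ 4280.28 mg.

4280 mg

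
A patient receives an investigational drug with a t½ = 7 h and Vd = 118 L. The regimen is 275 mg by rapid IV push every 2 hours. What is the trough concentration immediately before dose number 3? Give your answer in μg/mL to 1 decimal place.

f = (1/2)^(τ/t½) = (1/2)^(2/7) ≈ 0.8203.
C₀ = D/Vd = 275/118 ≈ 2.331 μg/mL.
Before the 3rd dose, 2 doses have been given. Superposition: Cmin = C₀·(f + f²).
≈ 2.331 × (0.8203 + 0.6729) ≈ 2.331 × 1.4932 ≈ 3.481 μg/mL.

3.5 μg/mL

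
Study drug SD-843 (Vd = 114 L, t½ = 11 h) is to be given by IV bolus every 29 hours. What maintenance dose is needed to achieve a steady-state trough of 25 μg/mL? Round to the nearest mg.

τ/t½ = 29/11 ≈ 2.6364, so f = (1/2)^(29/11) ≈ 0.160833.
Cmin,ss = (D/Vd)·f/(1−f), so D = Cmin,ss·Vd·(1−f)/f.
D = 25 × 114 × (1−f)/f ≈ 25 × 114 × 5.21763 ≈ 14870.25 mg.

14870 mg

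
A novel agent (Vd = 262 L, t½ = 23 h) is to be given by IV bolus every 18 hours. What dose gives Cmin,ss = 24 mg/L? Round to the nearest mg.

4529 mg

τ/t½ = 18/23 ≈ 0.78261, so f = (1/2)^(18/23) ≈ 0.581315.
Cmin,ss = (D/Vd)·f/(1−f), so D = Cmin,ss·Vd·(1−f)/f.
D = 24 × 262 × (1−f)/f ≈ 24 × 262 × 0.72024 ≈ 4528.87 mg.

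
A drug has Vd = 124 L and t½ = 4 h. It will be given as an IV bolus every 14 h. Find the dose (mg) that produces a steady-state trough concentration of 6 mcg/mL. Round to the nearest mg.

7673 mg

τ/t½ = 14/4 ≈ 3.5, so f = (1/2)^(14/4) ≈ 0.088388.
Cmin,ss = (D/Vd)·f/(1−f), so D = Cmin,ss·Vd·(1−f)/f.
D = 6 × 124 × (1−f)/f ≈ 6 × 124 × 10.31375 ≈ 7673.43 mg.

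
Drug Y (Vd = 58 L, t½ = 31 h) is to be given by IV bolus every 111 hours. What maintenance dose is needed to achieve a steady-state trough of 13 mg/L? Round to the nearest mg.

8267 mg

τ/t½ = 111/31 ≈ 3.5806, so f = (1/2)^(111/31) ≈ 0.083583.
Cmin,ss = (D/Vd)·f/(1−f), so D = Cmin,ss·Vd·(1−f)/f.
D = 13 × 58 × (1−f)/f ≈ 13 × 58 × 10.96416 ≈ 8266.98 mg.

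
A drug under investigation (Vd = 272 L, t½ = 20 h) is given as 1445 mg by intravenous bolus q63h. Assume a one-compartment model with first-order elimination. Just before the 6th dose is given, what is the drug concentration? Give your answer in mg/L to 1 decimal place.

f = (1/2)^(τ/t½) = (1/2)^(63/20) ≈ 0.1127.
C₀ = D/Vd = 1445/272 ≈ 5.312 mg/L.
Before the 6th dose, 5 doses have been given. Superposition: Cmin = C₀·(f + f² + … + f^5).
≈ 5.312 × (0.1127 + 0.0127 + 0.0014 + 0.0002 + 0.0000) ≈ 5.312 × 0.1270 ≈ 0.675 mg/L.

0.7 mg/L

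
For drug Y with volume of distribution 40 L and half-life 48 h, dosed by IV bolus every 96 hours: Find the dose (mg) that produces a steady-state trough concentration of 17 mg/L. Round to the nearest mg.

2040 mg

τ/t½ = 96/48 ≈ 2, so f = (1/2)^(96/48) ≈ 0.250000.
Cmin,ss = (D/Vd)·f/(1−f), so D = Cmin,ss·Vd·(1−f)/f.
D = 17 × 40 × (1−f)/f ≈ 17 × 40 × 3.00000 ≈ 2040.00 mg.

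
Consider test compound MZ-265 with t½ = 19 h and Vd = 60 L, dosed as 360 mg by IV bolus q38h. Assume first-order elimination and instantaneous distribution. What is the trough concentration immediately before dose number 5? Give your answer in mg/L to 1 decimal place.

f = (1/2)^(τ/t½) = (1/2)^(38/19) ≈ 0.2500.
C₀ = D/Vd = 360/60 ≈ 6.000 mg/L.
Before the 5th dose, 4 doses have been given. Superposition: Cmin = C₀·(f + f² + … + f^4).
≈ 6.000 × (0.2500 + 0.0625 + 0.0156 + 0.0039) ≈ 6.000 × 0.3320 ≈ 1.992 mg/L.

2.0 mg/L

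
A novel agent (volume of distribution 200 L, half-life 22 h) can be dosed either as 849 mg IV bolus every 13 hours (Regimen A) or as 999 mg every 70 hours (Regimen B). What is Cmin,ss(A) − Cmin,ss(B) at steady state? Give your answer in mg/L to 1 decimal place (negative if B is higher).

7.8 mg/L

Regimen A: f = (1/2)^(13/22) ≈ 0.6639; Cmin,ss = (849/200)·f/(1−f) ≈ 8.385 mg/L.
Regimen B: f = (1/2)^(70/22) ≈ 0.1102; Cmin,ss = (999/200)·f/(1−f) ≈ 0.619 mg/L.
Difference ≈ 8.385 − 0.619 ≈ 7.766 mg/L.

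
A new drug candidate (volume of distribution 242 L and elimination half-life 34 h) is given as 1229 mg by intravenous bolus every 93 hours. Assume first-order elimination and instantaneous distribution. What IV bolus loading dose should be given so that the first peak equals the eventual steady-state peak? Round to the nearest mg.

1446 mg

f = (1/2)^(93/34) ≈ 0.150174; accumulation ratio R = 1/(1−f) ≈ 1.17671.
Loading dose to hit Cmax,ss on first dose: D_load = D_maint·R ≈ 1229 × 1.17671 ≈ 1446.18 mg.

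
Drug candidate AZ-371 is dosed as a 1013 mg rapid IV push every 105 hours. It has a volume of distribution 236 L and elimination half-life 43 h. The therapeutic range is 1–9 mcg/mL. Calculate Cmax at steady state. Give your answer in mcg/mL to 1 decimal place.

5.3 mcg/mL

Over one 105-h interval, 105/43 ≈ 2.4419 half-lives elapse, leaving f ≈ 0.1840 of each dose.
At steady state, accumulation factor R = 1/(1 − e^(−kτ)) ≈ 1.2255.
Single-dose peak C₀ = D/Vd = 1013/236 ≈ 4.292 mcg/mL.
Cmax,ss = C₀/(1 − f) ≈ 4.292/0.8160 ≈ 5.260 mcg/mL.
Peak 5.3 mcg/mL vs MTC 9 mcg/mL: below toxic threshold.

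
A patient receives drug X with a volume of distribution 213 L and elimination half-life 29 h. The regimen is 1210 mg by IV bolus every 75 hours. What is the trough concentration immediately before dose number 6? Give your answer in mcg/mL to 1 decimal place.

1.1 mcg/mL

f = (1/2)^(τ/t½) = (1/2)^(75/29) ≈ 0.1665.
C₀ = D/Vd = 1210/213 ≈ 5.681 mcg/mL.
Before the 6th dose, 5 doses have been given. Superposition: Cmin = C₀·(f + f² + … + f^5).
≈ 5.681 × (0.1665 + 0.0277 + 0.0046 + 0.0008 + 0.0001) ≈ 5.681 × 0.1997 ≈ 1.134 mcg/mL.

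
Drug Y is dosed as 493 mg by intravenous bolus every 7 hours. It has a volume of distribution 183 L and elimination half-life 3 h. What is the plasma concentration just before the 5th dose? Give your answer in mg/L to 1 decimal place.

f = (1/2)^(τ/t½) = (1/2)^(7/3) ≈ 0.1984.
C₀ = D/Vd = 493/183 ≈ 2.694 mg/L.
Before the 5th dose, 4 doses have been given. Superposition: Cmin = C₀·(f + f² + … + f^4).
≈ 2.694 × (0.1984 + 0.0394 + 0.0078 + 0.0015) ≈ 2.694 × 0.2471 ≈ 0.666 mg/L.

0.7 mg/L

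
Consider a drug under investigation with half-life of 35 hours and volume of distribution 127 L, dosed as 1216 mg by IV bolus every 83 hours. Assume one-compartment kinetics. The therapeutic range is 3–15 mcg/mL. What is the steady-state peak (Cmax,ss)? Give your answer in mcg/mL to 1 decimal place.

k = ln2/t½ = ln2/35 ≈ 0.019804 h⁻¹; fraction remaining f = e^(−kτ) = e^(−0.019804×83) ≈ 0.1933.
Accumulation ratio R = 1/(1 − f) ≈ 1/0.8067 ≈ 1.2396.
Each bolus raises the concentration by D/Vd = 1216/127 ≈ 9.575 mcg/mL.
Steady-state peak Cmax,ss = C₀·R ≈ 9.575 × 1.2396 ≈ 11.869 mcg/mL.
Peak 11.9 mcg/mL vs MTC 15 mcg/mL: below toxic threshold.

11.9 mcg/mL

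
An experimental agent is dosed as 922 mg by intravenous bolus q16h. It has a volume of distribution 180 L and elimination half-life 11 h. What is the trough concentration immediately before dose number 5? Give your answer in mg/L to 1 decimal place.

2.9 mg/L

f = (1/2)^(τ/t½) = (1/2)^(16/11) ≈ 0.3649.
C₀ = D/Vd = 922/180 ≈ 5.122 mg/L.
Before the 5th dose, 4 doses have been given. Superposition: Cmin = C₀·(f + f² + … + f^4).
≈ 5.122 × (0.3649 + 0.1332 + 0.0486 + 0.0177) ≈ 5.122 × 0.5644 ≈ 2.891 mg/L.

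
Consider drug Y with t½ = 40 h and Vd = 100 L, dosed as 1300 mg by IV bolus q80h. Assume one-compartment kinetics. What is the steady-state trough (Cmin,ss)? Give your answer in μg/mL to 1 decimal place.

τ = 80 h = 2 half-lives, so f = (1/2)^2 = 0.25.
At steady state, R = 1/(1 − 0.25) = 4/3.
Single-dose peak C₀ = D/Vd = 1300/100 = 13 μg/mL.
Steady-state peak Cmax,ss = C₀·R = 13 × 4/3 ≈ 17.333 μg/mL.
Steady-state trough Cmin,ss = Cmax,ss·f ≈ 17.333 × 0.25 ≈ 4.333 μg/mL.

4.3 μg/mL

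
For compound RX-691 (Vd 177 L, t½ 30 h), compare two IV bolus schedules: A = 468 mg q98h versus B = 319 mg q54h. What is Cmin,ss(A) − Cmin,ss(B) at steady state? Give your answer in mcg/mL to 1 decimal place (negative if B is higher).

Regimen A: f = (1/2)^(98/30) ≈ 0.1039; Cmin,ss = (468/177)·f/(1−f) ≈ 0.307 mcg/mL.
Regimen B: f = (1/2)^(54/30) ≈ 0.2872; Cmin,ss = (319/177)·f/(1−f) ≈ 0.726 mcg/mL.
Difference ≈ 0.307 − 0.726 ≈ -0.419 mcg/mL.

-0.4 mcg/mL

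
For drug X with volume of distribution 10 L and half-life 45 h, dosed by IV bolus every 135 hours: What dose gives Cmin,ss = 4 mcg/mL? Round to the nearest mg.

τ/t½ = 135/45 ≈ 3, so f = (1/2)^(135/45) ≈ 0.125000.
Cmin,ss = (D/Vd)·f/(1−f), so D = Cmin,ss·Vd·(1−f)/f.
D = 4 × 10 × (1−f)/f ≈ 4 × 10 × 7.00000 ≈ 280.00 mg.

280 mg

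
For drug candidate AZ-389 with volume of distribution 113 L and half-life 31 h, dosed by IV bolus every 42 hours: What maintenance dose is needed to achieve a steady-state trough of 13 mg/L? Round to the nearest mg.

τ/t½ = 42/31 ≈ 1.3548, so f = (1/2)^(42/31) ≈ 0.390979.
Cmin,ss = (D/Vd)·f/(1−f), so D = Cmin,ss·Vd·(1−f)/f.
D = 13 × 113 × (1−f)/f ≈ 13 × 113 × 1.55768 ≈ 2288.23 mg.

2288 mg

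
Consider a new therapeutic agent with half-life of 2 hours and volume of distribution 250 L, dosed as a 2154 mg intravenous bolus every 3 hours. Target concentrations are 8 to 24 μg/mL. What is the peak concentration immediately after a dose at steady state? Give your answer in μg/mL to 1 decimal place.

Over one 3-h interval, 3/2 ≈ 1.5 half-lives elapse, leaving f ≈ 0.3536 of each dose.
At steady state, accumulation factor R = 1/(1 − e^(−kτ)) ≈ 1.5470.
Each bolus raises the concentration by D/Vd = 2154/250 ≈ 8.616 μg/mL.
Steady-state peak Cmax,ss = C₀·R ≈ 8.616 × 1.5470 ≈ 13.329 μg/mL.
Peak 13.3 μg/mL vs MTC 24 μg/mL: below toxic threshold.

13.3 μg/mL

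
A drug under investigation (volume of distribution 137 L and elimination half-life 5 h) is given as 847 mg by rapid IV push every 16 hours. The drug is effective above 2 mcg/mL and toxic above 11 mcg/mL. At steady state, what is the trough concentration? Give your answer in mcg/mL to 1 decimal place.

Over one 16-h interval, 16/5 ≈ 3.2 half-lives elapse, leaving f ≈ 0.1088 of each dose.
Each bolus raises the concentration by D/Vd = 847/137 ≈ 6.182 mcg/mL.
Steady-state trough Cmin,ss = C₀·f/(1−f) ≈ 6.182 × 0.1088/0.8912 ≈ 0.755 mcg/mL.
Trough 0.8 mcg/mL vs MEC 2 mcg/mL: subtherapeutic.

0.8 mcg/mL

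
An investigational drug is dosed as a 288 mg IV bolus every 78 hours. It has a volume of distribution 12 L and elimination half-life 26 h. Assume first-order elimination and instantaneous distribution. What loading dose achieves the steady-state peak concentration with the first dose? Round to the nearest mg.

f = (1/2)^(78/26) ≈ 0.125000; accumulation ratio R = 1/(1−f) ≈ 1.14286.
Loading dose to hit Cmax,ss on first dose: D_load = D_maint·R ≈ 288 × 1.14286 ≈ 329.14 mg.

329 mg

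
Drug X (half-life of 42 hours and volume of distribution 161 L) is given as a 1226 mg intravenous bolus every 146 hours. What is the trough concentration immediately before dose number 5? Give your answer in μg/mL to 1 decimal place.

0.8 μg/mL

f = (1/2)^(τ/t½) = (1/2)^(146/42) ≈ 0.0899.
C₀ = D/Vd = 1226/161 ≈ 7.615 μg/mL.
Before the 5th dose, 4 doses have been given. Superposition: Cmin = C₀·(f + f² + … + f^4).
≈ 7.615 × (0.0899 + 0.0081 + 0.0007 + 0.0001) ≈ 7.615 × 0.0988 ≈ 0.752 μg/mL.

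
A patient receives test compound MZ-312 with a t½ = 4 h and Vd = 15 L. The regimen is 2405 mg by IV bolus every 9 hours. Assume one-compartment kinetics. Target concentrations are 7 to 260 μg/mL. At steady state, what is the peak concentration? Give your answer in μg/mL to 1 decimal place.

τ/t½ = 9/4 ≈ 2.25, so fraction remaining f = (1/2)^(9/4) ≈ 0.2102.
At steady state, accumulation factor R = 1/(1 − e^(−kτ)) ≈ 1.2661.
Each bolus raises the concentration by D/Vd = 2405/15 ≈ 160.333 μg/mL.
Steady-state peak Cmax,ss = C₀·R ≈ 160.333 × 1.2661 ≈ 202.998 μg/mL.
Peak 203.0 μg/mL vs MTC 260 μg/mL: below toxic threshold.

203.0 μg/mL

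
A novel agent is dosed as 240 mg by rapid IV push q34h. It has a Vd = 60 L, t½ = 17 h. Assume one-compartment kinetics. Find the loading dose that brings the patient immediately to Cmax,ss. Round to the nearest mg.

f = (1/2)^(34/17) ≈ 0.250000; accumulation ratio R = 1/(1−f) ≈ 1.33333.
Loading dose to hit Cmax,ss on first dose: D_load = D_maint·R ≈ 240 × 1.33333 ≈ 320.00 mg.

320 mg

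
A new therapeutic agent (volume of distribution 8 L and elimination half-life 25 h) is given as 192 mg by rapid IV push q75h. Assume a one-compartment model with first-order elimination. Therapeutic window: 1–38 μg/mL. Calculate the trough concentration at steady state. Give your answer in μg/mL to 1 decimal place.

3.4 μg/mL

τ = 75 h = 3 half-lives, so f = (1/2)^3 = 0.125.
At steady state, R = 1/(1 − 0.125) = 8/7.
Single-dose peak C₀ = D/Vd = 192/8 = 24 μg/mL.
Steady-state peak Cmax,ss = C₀·R = 24 × 8/7 ≈ 27.429 μg/mL.
Steady-state trough Cmin,ss = Cmax,ss·f ≈ 27.429 × 0.125 ≈ 3.429 μg/mL.
Trough 3.4 μg/mL vs MEC 1 μg/mL: adequate.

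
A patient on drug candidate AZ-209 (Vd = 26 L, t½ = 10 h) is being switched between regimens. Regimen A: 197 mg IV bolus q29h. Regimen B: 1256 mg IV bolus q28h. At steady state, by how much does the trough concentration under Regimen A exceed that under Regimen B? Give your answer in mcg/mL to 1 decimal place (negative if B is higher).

-6.9 mcg/mL

Regimen A: f = (1/2)^(29/10) ≈ 0.1340; Cmin,ss = (197/26)·f/(1−f) ≈ 1.172 mcg/mL.
Regimen B: f = (1/2)^(28/10) ≈ 0.1436; Cmin,ss = (1256/26)·f/(1−f) ≈ 8.100 mcg/mL.
Difference ≈ 1.172 − 8.100 ≈ -6.928 mcg/mL.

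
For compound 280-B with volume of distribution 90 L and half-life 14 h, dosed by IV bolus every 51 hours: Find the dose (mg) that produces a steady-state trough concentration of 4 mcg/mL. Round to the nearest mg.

τ/t½ = 51/14 ≈ 3.6429, so f = (1/2)^(51/14) ≈ 0.080055.
Cmin,ss = (D/Vd)·f/(1−f), so D = Cmin,ss·Vd·(1−f)/f.
D = 4 × 90 × (1−f)/f ≈ 4 × 90 × 11.49141 ≈ 4136.91 mg.

4137 mg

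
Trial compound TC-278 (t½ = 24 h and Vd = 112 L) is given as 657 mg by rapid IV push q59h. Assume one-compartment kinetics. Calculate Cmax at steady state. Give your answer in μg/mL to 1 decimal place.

k = ln2/t½ = ln2/24 ≈ 0.028881 h⁻¹; fraction remaining f = e^(−kτ) = e^(−0.028881×59) ≈ 0.1820.
At steady state, accumulation factor R = 1/(1 − e^(−kτ)) ≈ 1.2225.
Single-dose peak C₀ = D/Vd = 657/112 ≈ 5.866 μg/mL.
Steady-state peak Cmax,ss = C₀·R ≈ 5.866 × 1.2225 ≈ 7.171 μg/mL.

7.2 μg/mL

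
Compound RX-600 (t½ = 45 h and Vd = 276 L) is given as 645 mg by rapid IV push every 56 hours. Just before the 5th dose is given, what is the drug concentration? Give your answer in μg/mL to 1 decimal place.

f = (1/2)^(τ/t½) = (1/2)^(56/45) ≈ 0.4221.
C₀ = D/Vd = 645/276 ≈ 2.337 μg/mL.
Before the 5th dose, 4 doses have been given. Superposition: Cmin = C₀·(f + f² + … + f^4).
≈ 2.337 × (0.4221 + 0.1782 + 0.0752 + 0.0317) ≈ 2.337 × 0.7072 ≈ 1.653 μg/mL.

1.7 μg/mL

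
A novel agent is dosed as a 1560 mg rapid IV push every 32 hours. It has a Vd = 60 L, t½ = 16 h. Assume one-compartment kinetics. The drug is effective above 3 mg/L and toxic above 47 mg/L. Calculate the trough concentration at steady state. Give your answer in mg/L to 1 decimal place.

8.7 mg/L

The dosing interval is 2 half-lives, so f = 2^(−2) = 0.25.
Accumulation ratio R = 1/(1 − f) = 1/0.75 = 4/3.
Single-dose peak C₀ = D/Vd = 1560/60 = 26 mg/L.
Steady-state peak Cmax,ss = C₀·R = 26 × 4/3 ≈ 34.667 mg/L.
Steady-state trough Cmin,ss = Cmax,ss·f ≈ 34.667 × 0.25 ≈ 8.667 mg/L.
Trough 8.7 mg/L vs MEC 3 mg/L: adequate.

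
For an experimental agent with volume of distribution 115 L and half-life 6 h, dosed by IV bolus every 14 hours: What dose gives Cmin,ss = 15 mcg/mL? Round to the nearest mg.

6968 mg

τ/t½ = 14/6 ≈ 2.3333, so f = (1/2)^(14/6) ≈ 0.198425.
Cmin,ss = (D/Vd)·f/(1−f), so D = Cmin,ss·Vd·(1−f)/f.
D = 15 × 115 × (1−f)/f ≈ 15 × 115 × 4.03969 ≈ 6968.47 mg.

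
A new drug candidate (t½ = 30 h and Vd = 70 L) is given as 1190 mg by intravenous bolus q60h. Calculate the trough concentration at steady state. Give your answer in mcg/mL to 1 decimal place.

5.7 mcg/mL

τ = 60 h = 2 half-lives, so f = (1/2)^2 = 0.25.
At steady state, R = 1/(1 − 0.25) = 4/3.
Single-dose peak C₀ = D/Vd = 1190/70 = 17 mcg/mL.
Steady-state peak Cmax,ss = C₀·R = 17 × 4/3 ≈ 22.667 mcg/mL.
Steady-state trough Cmin,ss = Cmax,ss·f ≈ 22.667 × 0.25 ≈ 5.667 mcg/mL.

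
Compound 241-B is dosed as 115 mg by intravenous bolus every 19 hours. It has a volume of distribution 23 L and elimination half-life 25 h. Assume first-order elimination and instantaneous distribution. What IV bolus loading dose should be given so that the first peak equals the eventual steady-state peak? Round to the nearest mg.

281 mg

f = (1/2)^(19/25) ≈ 0.590496; accumulation ratio R = 1/(1−f) ≈ 2.44198.
Loading dose to hit Cmax,ss on first dose: D_load = D_maint·R ≈ 115 × 2.44198 ≈ 280.83 mg.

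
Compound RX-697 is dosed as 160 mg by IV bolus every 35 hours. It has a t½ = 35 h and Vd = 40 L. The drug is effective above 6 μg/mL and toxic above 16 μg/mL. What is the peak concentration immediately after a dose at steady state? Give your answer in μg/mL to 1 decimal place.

The dosing interval is 1 half-life, so f = 2^(−1) = 0.5.
Accumulation ratio R = 1/(1 − f) = 1/0.5 = 2/1.
Single-dose peak C₀ = D/Vd = 160/40 = 4 μg/mL.
Steady-state peak Cmax,ss = C₀·R = 4 × 2/1 ≈ 8.000 μg/mL.
Peak 8.0 μg/mL vs MTC 16 μg/mL: below toxic threshold.

8.0 μg/mL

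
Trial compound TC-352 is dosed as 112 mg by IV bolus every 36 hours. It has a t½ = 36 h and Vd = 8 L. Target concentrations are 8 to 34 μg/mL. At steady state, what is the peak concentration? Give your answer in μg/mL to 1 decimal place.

28.0 μg/mL

The dosing interval is 1 half-life, so f = 2^(−1) = 0.5.
Accumulation ratio R = 1/(1 − f) = 1/0.5 = 2/1.
Single-dose peak C₀ = D/Vd = 112/8 = 14 μg/mL.
Steady-state peak Cmax,ss = C₀·R = 14 × 2/1 ≈ 28.000 μg/mL.
Peak 28.0 μg/mL vs MTC 34 μg/mL: below toxic threshold.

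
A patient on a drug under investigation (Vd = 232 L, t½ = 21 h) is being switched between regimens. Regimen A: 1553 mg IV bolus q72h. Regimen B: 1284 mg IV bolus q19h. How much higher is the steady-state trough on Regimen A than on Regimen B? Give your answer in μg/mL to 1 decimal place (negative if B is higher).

Regimen A: f = (1/2)^(72/21) ≈ 0.0929; Cmin,ss = (1553/232)·f/(1−f) ≈ 0.686 μg/mL.
Regimen B: f = (1/2)^(19/21) ≈ 0.5341; Cmin,ss = (1284/232)·f/(1−f) ≈ 6.345 μg/mL.
Difference ≈ 0.686 − 6.345 ≈ -5.659 μg/mL.

-5.7 μg/mL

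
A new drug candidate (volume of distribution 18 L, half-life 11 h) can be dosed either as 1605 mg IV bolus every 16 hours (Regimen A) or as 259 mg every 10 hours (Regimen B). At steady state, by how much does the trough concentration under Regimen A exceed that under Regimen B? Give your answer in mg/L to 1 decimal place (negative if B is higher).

34.8 mg/L

Regimen A: f = (1/2)^(16/11) ≈ 0.3649; Cmin,ss = (1605/18)·f/(1−f) ≈ 51.231 mg/L.
Regimen B: f = (1/2)^(10/11) ≈ 0.5325; Cmin,ss = (259/18)·f/(1−f) ≈ 16.389 mg/L.
Difference ≈ 51.231 − 16.389 ≈ 34.842 mg/L.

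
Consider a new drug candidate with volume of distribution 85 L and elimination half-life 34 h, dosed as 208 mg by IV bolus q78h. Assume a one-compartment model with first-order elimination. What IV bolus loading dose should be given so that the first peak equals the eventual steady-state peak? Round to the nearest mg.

f = (1/2)^(78/34) ≈ 0.203893; accumulation ratio R = 1/(1−f) ≈ 1.25611.
Loading dose to hit Cmax,ss on first dose: D_load = D_maint·R ≈ 208 × 1.25611 ≈ 261.27 mg.

261 mg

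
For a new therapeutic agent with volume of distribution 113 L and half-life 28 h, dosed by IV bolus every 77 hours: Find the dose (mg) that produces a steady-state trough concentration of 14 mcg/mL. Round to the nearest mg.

9060 mg

τ/t½ = 77/28 ≈ 2.75, so f = (1/2)^(77/28) ≈ 0.148651.
Cmin,ss = (D/Vd)·f/(1−f), so D = Cmin,ss·Vd·(1−f)/f.
D = 14 × 113 × (1−f)/f ≈ 14 × 113 × 5.72717 ≈ 9060.38 mg.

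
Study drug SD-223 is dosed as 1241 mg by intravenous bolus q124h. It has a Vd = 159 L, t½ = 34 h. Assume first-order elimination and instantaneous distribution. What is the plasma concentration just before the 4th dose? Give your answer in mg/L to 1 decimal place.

f = (1/2)^(τ/t½) = (1/2)^(124/34) ≈ 0.0798.
C₀ = D/Vd = 1241/159 ≈ 7.805 mg/L.
Before the 4th dose, 3 doses have been given. Superposition: Cmin = C₀·(f + f² + … + f^3).
≈ 7.805 × (0.0798 + 0.0064 + 0.0005) ≈ 7.805 × 0.0867 ≈ 0.677 mg/L.

0.7 mg/L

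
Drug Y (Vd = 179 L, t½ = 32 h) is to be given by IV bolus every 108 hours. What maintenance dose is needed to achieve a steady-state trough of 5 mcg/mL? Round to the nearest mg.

8390 mg

τ/t½ = 108/32 ≈ 3.375, so f = (1/2)^(108/32) ≈ 0.096388.
Cmin,ss = (D/Vd)·f/(1−f), so D = Cmin,ss·Vd·(1−f)/f.
D = 5 × 179 × (1−f)/f ≈ 5 × 179 × 9.37474 ≈ 8390.39 mg.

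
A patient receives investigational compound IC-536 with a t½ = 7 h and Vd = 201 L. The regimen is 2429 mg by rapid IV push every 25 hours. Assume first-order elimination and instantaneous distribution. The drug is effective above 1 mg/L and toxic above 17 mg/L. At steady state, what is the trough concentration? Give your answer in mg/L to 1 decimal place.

Over one 25-h interval, 25/7 ≈ 3.5714 half-lives elapse, leaving f ≈ 0.0841 of each dose.
At steady state, accumulation factor R = 1/(1 − e^(−kτ)) ≈ 1.0918.
Each bolus raises the concentration by D/Vd = 2429/201 ≈ 12.085 mg/L.
Cmax,ss = C₀/(1 − f) ≈ 12.085/0.9159 ≈ 13.195 mg/L.
Steady-state trough Cmin,ss = Cmax,ss·f ≈ 13.195 × 0.0841 ≈ 1.110 mg/L.
Trough 1.1 mg/L vs MEC 1 mg/L: adequate.

1.1 mg/L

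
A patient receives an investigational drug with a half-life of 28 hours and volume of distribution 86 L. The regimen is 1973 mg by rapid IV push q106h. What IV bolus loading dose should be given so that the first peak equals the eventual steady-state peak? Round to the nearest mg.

2127 mg

f = (1/2)^(106/28) ≈ 0.072508; accumulation ratio R = 1/(1−f) ≈ 1.07818.
Loading dose to hit Cmax,ss on first dose: D_load = D_maint·R ≈ 1973 × 1.07818 ≈ 2127.25 mg.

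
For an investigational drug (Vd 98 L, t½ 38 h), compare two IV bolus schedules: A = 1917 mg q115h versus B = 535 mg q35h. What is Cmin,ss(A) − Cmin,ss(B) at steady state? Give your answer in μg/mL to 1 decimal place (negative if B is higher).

Regimen A: f = (1/2)^(115/38) ≈ 0.1227; Cmin,ss = (1917/98)·f/(1−f) ≈ 2.736 μg/mL.
Regimen B: f = (1/2)^(35/38) ≈ 0.5281; Cmin,ss = (535/98)·f/(1−f) ≈ 6.109 μg/mL.
Difference ≈ 2.736 − 6.109 ≈ -3.373 μg/mL.

-3.4 μg/mL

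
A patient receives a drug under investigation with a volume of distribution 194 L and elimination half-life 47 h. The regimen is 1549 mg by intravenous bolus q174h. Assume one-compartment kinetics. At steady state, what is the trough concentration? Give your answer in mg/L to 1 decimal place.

k = ln2/t½ = ln2/47 ≈ 0.014748 h⁻¹; fraction remaining f = e^(−kτ) = e^(−0.014748×174) ≈ 0.0768.
At steady state, accumulation factor R = 1/(1 − e^(−kτ)) ≈ 1.0832.
Each bolus raises the concentration by D/Vd = 1549/194 ≈ 7.985 mg/L.
Steady-state peak Cmax,ss = C₀·R ≈ 7.985 × 1.0832 ≈ 8.649 mg/L.
One interval later, Cmin,ss = Cmax,ss·e^(−kτ) ≈ 8.649 × 0.0768 ≈ 0.664 mg/L.

0.7 mg/L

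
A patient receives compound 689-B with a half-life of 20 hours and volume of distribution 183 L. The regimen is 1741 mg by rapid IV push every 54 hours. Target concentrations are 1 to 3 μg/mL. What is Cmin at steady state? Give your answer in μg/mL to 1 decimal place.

1.7 μg/mL

k = ln2/t½ = ln2/20 ≈ 0.034657 h⁻¹; fraction remaining f = e^(−kτ) = e^(−0.034657×54) ≈ 0.1539.
Accumulation ratio R = 1/(1 − f) ≈ 1/0.8461 ≈ 1.1819.
Single-dose peak C₀ = D/Vd = 1741/183 ≈ 9.514 μg/mL.
Cmax,ss = C₀/(1 − f) ≈ 9.514/0.8461 ≈ 11.245 μg/mL.
One interval later, Cmin,ss = Cmax,ss·e^(−kτ) ≈ 11.245 × 0.1539 ≈ 1.731 μg/mL.
Trough 1.7 μg/mL vs MEC 1 μg/mL: adequate.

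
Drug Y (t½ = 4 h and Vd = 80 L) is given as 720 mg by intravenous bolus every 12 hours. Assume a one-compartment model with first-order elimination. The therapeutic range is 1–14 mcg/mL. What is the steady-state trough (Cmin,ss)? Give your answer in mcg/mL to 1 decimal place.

The dosing interval is 3 half-lives, so f = 2^(−3) = 0.125.
At steady state, R = 1/(1 − 0.125) = 8/7.
Single-dose peak C₀ = D/Vd = 720/80 = 9 mcg/mL.
Steady-state peak Cmax,ss = C₀·R = 9 × 8/7 ≈ 10.286 mcg/mL.
Steady-state trough Cmin,ss = Cmax,ss·f ≈ 10.286 × 0.125 ≈ 1.286 mcg/mL.
Trough 1.3 mcg/mL vs MEC 1 mcg/mL: adequate.

1.3 mcg/mL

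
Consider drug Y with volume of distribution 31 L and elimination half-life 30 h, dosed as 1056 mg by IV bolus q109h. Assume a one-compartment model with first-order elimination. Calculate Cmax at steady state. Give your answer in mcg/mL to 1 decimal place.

37.1 mcg/mL

k = ln2/t½ = ln2/30 ≈ 0.023105 h⁻¹; fraction remaining f = e^(−kτ) = e^(−0.023105×109) ≈ 0.0806.
Accumulation ratio R = 1/(1 − f) ≈ 1/0.9194 ≈ 1.0877.
Single-dose peak C₀ = D/Vd = 1056/31 ≈ 34.065 mcg/mL.
Steady-state peak Cmax,ss = C₀·R ≈ 34.065 × 1.0877 ≈ 37.053 mcg/mL.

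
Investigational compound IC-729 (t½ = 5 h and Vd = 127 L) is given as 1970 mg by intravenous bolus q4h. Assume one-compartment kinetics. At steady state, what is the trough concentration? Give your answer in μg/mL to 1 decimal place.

Over one 4-h interval, 4/5 ≈ 0.8 half-lives elapse, leaving f ≈ 0.5743 of each dose.
At steady state, accumulation factor R = 1/(1 − e^(−kτ)) ≈ 2.3491.
Single-dose peak C₀ = D/Vd = 1970/127 ≈ 15.512 μg/mL.
Steady-state peak Cmax,ss = C₀·R ≈ 15.512 × 2.3491 ≈ 36.439 μg/mL.
Steady-state trough Cmin,ss = Cmax,ss·f ≈ 36.439 × 0.5743 ≈ 20.927 μg/mL.

20.9 μg/mL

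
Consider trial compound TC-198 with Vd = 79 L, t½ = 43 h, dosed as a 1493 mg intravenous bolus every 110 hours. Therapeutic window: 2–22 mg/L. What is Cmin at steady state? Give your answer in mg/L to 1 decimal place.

3.9 mg/L

τ/t½ = 110/43 ≈ 2.5581, so fraction remaining f = (1/2)^(110/43) ≈ 0.1698.
Single-dose peak C₀ = D/Vd = 1493/79 ≈ 18.899 mg/L.
Steady-state trough Cmin,ss = C₀·f/(1−f) ≈ 18.899 × 0.1698/0.8302 ≈ 3.865 mg/L.
Trough 3.9 mg/L vs MEC 2 mg/L: adequate.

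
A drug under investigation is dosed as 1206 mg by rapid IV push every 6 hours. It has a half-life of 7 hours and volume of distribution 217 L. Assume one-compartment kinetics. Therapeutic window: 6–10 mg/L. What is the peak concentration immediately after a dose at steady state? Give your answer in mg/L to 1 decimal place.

12.4 mg/L

τ/t½ = 6/7 ≈ 0.85714, so fraction remaining f = (1/2)^(6/7) ≈ 0.5520.
Accumulation ratio R = 1/(1 − f) ≈ 1/0.4480 ≈ 2.2321.
Each bolus raises the concentration by D/Vd = 1206/217 ≈ 5.558 mg/L.
Steady-state peak Cmax,ss = C₀·R ≈ 5.558 × 2.2321 ≈ 12.406 mg/L.
Peak 12.4 mg/L vs MTC 10 mg/L: exceeds toxic threshold.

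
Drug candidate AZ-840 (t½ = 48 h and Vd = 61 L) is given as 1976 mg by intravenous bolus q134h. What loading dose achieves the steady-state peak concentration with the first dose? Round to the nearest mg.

2310 mg

f = (1/2)^(134/48) ≈ 0.144419; accumulation ratio R = 1/(1−f) ≈ 1.16880.
Loading dose to hit Cmax,ss on first dose: D_load = D_maint·R ≈ 1976 × 1.16880 ≈ 2309.55 mg.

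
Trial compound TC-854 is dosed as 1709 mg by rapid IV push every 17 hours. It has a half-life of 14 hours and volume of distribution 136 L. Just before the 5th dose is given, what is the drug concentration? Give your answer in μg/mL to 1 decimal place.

f = (1/2)^(τ/t½) = (1/2)^(17/14) ≈ 0.4310.
C₀ = D/Vd = 1709/136 ≈ 12.566 μg/mL.
Before the 5th dose, 4 doses have been given. Superposition: Cmin = C₀·(f + f² + … + f^4).
≈ 12.566 × (0.4310 + 0.1858 + 0.0801 + 0.0345) ≈ 12.566 × 0.7314 ≈ 9.191 μg/mL.

9.2 μg/mL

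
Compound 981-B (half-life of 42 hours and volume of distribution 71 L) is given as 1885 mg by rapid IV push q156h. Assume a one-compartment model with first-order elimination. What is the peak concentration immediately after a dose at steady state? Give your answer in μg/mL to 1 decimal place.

28.7 μg/mL

k = ln2/t½ = ln2/42 ≈ 0.016504 h⁻¹; fraction remaining f = e^(−kτ) = e^(−0.016504×156) ≈ 0.0762.
Accumulation ratio R = 1/(1 − f) ≈ 1/0.9238 ≈ 1.0825.
Single-dose peak C₀ = D/Vd = 1885/71 ≈ 26.549 μg/mL.
Steady-state peak Cmax,ss = C₀·R ≈ 26.549 × 1.0825 ≈ 28.739 μg/mL.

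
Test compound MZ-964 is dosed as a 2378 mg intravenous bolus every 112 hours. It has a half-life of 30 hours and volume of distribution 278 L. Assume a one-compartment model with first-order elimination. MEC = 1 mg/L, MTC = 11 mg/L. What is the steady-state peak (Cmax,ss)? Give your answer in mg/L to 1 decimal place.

9.2 mg/L

Over one 112-h interval, 112/30 ≈ 3.7333 half-lives elapse, leaving f ≈ 0.0752 of each dose.
At steady state, accumulation factor R = 1/(1 − e^(−kτ)) ≈ 1.0813.
Single-dose peak C₀ = D/Vd = 2378/278 ≈ 8.554 mg/L.
Steady-state peak Cmax,ss = C₀·R ≈ 8.554 × 1.0813 ≈ 9.249 mg/L.
Peak 9.2 mg/L vs MTC 11 mg/L: below toxic threshold.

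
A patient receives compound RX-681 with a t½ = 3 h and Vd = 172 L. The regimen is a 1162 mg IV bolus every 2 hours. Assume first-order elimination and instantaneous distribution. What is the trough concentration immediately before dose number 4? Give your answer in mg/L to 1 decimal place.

8.6 mg/L

f = (1/2)^(τ/t½) = (1/2)^(2/3) ≈ 0.6300.
C₀ = D/Vd = 1162/172 ≈ 6.756 mg/L.
Before the 4th dose, 3 doses have been given. Superposition: Cmin = C₀·(f + f² + … + f^3).
≈ 6.756 × (0.6300 + 0.3969 + 0.2500) ≈ 6.756 × 1.2769 ≈ 8.627 mg/L.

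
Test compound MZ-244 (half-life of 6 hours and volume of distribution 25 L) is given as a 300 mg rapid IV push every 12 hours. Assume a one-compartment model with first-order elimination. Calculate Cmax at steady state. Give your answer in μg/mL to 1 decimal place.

τ = 12 h = 2 half-lives, so f = (1/2)^2 = 0.25.
At steady state, R = 1/(1 − 0.25) = 4/3.
Single-dose peak C₀ = D/Vd = 300/25 = 12 μg/mL.
Steady-state peak Cmax,ss = C₀·R = 12 × 4/3 ≈ 16.000 μg/mL.

16.0 μg/mL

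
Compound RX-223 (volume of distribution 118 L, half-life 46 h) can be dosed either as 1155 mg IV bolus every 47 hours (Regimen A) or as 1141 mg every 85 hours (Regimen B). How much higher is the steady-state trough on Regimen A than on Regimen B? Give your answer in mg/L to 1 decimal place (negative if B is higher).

Regimen A: f = (1/2)^(47/46) ≈ 0.4925; Cmin,ss = (1155/118)·f/(1−f) ≈ 9.499 mg/L.
Regimen B: f = (1/2)^(85/46) ≈ 0.2778; Cmin,ss = (1141/118)·f/(1−f) ≈ 3.719 mg/L.
Difference ≈ 9.499 − 3.719 ≈ 5.780 mg/L.

5.8 mg/L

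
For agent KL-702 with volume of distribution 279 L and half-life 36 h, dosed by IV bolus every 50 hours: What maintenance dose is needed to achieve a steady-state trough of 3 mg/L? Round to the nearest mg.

τ/t½ = 50/36 ≈ 1.3889, so f = (1/2)^(50/36) ≈ 0.381859.
Cmin,ss = (D/Vd)·f/(1−f), so D = Cmin,ss·Vd·(1−f)/f.
D = 3 × 279 × (1−f)/f ≈ 3 × 279 × 1.61877 ≈ 1354.91 mg.

1355 mg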